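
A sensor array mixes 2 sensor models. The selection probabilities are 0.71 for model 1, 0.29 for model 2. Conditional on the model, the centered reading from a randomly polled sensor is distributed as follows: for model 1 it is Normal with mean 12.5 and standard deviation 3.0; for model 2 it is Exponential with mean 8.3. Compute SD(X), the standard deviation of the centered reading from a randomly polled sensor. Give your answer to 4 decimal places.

Per component, 1: μ=12.5, E[X²]=165.25; 2: μ=8.3, E[X²]=137.78.
E[X] = 0.71·12.5 + 0.29·8.3 = 11.282.
E[X²] = 0.71·165.25 + 0.29·137.78 = 157.284.
Var(X) = E[X²] − (E[X])² = 157.284 − 127.284 = 30.0002.
SD(X) = √30.0002 = 5.47724.

5.4772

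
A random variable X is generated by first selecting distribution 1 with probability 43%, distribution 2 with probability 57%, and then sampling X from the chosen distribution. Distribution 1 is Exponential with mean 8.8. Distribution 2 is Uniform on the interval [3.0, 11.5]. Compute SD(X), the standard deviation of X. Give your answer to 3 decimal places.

Per component, 1: μ=8.8, E[X²]=154.88; 2: μ=7.25, E[X²]=58.5833.
E[X] = 0.43·8.8 + 0.57·7.25 = 7.9165.
E[X²] = 0.43·154.88 + 0.57·58.5833 = 99.9909.
Var(X) = E[X²] − (E[X])² = 99.9909 − 62.671 = 37.3199.
SD(X) = √37.3199 = 6.109.

6.109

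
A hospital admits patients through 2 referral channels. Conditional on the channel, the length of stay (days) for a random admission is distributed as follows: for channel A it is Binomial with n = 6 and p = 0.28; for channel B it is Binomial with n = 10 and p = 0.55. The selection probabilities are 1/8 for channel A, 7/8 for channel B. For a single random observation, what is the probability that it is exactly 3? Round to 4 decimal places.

Conditional on each channel, P(X = 3): A: 0.163871; B: 0.0746031.
By total probability, P(X = 3) = 0.125·0.163871 + 0.875·0.0746031 = 0.0857616.

0.0858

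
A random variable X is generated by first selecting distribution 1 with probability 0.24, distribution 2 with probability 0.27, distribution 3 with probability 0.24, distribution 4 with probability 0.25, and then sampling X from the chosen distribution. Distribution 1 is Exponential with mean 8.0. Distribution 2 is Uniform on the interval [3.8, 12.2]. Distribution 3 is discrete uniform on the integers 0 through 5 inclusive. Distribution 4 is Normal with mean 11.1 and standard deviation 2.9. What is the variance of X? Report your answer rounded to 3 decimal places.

29.116

Per component, 1: μ=8, E[X²]=128; 2: μ=8, E[X²]=69.88; 3: μ=2.5, E[X²]=9.16667; 4: μ=11.1, E[X²]=131.62.
E[X] = 0.24·8 + 0.27·8 + 0.24·2.5 + 0.25·11.1 = 7.455.
E[X²] = 0.24·128 + 0.27·69.88 + 0.24·9.16667 + 0.25·131.62 = 84.6926.
Var(X) = E[X²] − (E[X])² = 84.6926 − 55.577 = 29.1156.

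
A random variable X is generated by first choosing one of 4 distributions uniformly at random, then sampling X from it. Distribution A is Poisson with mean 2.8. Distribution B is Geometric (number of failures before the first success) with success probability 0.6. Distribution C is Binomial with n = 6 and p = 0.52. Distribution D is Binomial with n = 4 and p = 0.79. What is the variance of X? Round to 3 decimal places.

Per component, A: μ=2.8, E[X²]=10.64; B: μ=0.666667, E[X²]=1.55556; C: μ=3.12, E[X²]=11.232; D: μ=3.16, E[X²]=10.6492.
E[X] = 0.25·2.8 + 0.25·0.666667 + 0.25·3.12 + 0.25·3.16 = 2.43667.
E[X²] = 0.25·10.64 + 0.25·1.55556 + 0.25·11.232 + 0.25·10.6492 = 8.51919.
Var(X) = E[X²] − (E[X])² = 8.51919 − 5.93734 = 2.58184.

2.582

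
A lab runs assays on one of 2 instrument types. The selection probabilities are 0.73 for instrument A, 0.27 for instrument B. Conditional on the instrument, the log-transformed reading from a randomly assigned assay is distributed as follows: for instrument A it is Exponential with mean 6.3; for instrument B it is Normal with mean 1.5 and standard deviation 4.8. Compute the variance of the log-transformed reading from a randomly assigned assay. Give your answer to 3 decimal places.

Per component, A: μ=6.3, E[X²]=79.38; B: μ=1.5, E[X²]=25.29.
E[X] = 0.73·6.3 + 0.27·1.5 = 5.004.
E[X²] = 0.73·79.38 + 0.27·25.29 = 64.7757.
Var(X) = E[X²] − (E[X])² = 64.7757 − 25.04 = 39.7357.

39.736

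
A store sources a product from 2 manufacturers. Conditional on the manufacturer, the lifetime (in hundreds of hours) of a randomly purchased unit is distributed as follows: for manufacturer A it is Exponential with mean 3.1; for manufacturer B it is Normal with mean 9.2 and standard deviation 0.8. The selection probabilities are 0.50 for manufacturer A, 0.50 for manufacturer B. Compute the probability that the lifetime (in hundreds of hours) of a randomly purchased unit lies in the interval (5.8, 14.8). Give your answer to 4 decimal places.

Conditional on each manufacturer, P(5.8 < X < 14.8): A: 0.14553; B: 0.999989.
By total probability, P(5.8 < X < 14.8) = 0.5·0.14553 + 0.5·0.999989 = 0.57276.

0.5728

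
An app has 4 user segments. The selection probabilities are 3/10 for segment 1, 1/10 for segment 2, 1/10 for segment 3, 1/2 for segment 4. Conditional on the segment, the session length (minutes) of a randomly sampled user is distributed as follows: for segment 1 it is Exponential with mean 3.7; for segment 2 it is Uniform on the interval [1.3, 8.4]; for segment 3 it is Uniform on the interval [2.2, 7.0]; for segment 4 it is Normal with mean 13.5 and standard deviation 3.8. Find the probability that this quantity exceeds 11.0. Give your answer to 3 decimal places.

0.388

Conditional on each segment, P(X > 11.0): 1: 0.051151; 2: 0; 3: 0; 4: 0.744697.
By total probability, P(X > 11.0) = 0.3·0.051151 + 0.1·0 + 0.1·0 + 0.5·0.744697 = 0.387694.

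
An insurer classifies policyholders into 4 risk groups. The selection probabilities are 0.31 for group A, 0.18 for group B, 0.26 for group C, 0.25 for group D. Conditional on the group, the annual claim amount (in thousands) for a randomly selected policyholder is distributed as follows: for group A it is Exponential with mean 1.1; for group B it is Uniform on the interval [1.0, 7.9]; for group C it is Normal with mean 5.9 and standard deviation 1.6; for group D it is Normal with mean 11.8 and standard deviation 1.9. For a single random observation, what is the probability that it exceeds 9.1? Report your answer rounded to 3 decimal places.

0.237

Conditional on each group, P(X > 9.1): A: 0.000255388; B: 0; C: 0.0227501; D: 0.922349.
By total probability, P(X > 9.1) = 0.31·0.000255388 + 0.18·0 + 0.26·0.0227501 + 0.25·0.922349 = 0.236582.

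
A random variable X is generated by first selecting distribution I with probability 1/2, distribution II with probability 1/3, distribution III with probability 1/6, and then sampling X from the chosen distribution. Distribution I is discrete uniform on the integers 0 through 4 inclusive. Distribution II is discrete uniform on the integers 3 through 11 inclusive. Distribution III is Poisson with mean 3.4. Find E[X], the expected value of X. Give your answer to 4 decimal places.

3.9000

Component means — I: 2; II: 7; III: 3.4.
E[X] = 0.5·2 + 0.333333·7 + 0.166667·3.4 = 3.9.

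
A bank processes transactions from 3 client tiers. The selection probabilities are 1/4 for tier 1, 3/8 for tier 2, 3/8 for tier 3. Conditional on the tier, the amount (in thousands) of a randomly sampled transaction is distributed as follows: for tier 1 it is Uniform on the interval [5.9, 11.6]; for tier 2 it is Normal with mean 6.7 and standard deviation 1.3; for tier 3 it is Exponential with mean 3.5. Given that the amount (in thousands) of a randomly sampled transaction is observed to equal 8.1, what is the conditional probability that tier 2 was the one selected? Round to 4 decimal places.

0.5420

Likelihoods f(8.1 | ·): 1: 0.175439; 2: 0.171841; 3: 0.0282391.
Posterior ∝ prior × likelihood. Numerator for 2: 0.375·0.171841 = 0.0644405.
Normalizing constant: 0.25·0.175439 + 0.375·0.171841 + 0.375·0.0282391 = 0.11889.
P(2 | observation) = 0.0644405 / 0.11889 = 0.542019.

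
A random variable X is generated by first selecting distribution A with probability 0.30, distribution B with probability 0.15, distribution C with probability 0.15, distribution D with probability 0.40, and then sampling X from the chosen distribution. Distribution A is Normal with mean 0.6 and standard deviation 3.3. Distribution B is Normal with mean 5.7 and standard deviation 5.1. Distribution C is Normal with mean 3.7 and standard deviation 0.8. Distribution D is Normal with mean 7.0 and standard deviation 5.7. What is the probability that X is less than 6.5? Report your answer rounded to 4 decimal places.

Conditional on each component, P(X < 6.5): A: 0.963102; B: 0.562323; C: 0.999767; D: 0.46505.
By total probability, P(X < 6.5) = 0.3·0.963102 + 0.15·0.562323 + 0.15·0.999767 + 0.4·0.46505 = 0.709264.

0.7093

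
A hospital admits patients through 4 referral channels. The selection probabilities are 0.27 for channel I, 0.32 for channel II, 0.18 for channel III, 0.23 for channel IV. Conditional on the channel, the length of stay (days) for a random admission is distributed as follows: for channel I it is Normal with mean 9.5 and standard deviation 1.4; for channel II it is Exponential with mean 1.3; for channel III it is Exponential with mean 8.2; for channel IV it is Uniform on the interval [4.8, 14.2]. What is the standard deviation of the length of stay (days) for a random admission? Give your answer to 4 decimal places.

5.3404

Per component, I: μ=9.5, E[X²]=92.21; II: μ=1.3, E[X²]=3.38; III: μ=8.2, E[X²]=134.48; IV: μ=9.5, E[X²]=97.6133.
E[X] = 0.27·9.5 + 0.32·1.3 + 0.18·8.2 + 0.23·9.5 = 6.642.
E[X²] = 0.27·92.21 + 0.32·3.38 + 0.18·134.48 + 0.23·97.6133 = 72.6358.
Var(X) = E[X²] − (E[X])² = 72.6358 − 44.1162 = 28.5196.
SD(X) = √28.5196 = 5.34037.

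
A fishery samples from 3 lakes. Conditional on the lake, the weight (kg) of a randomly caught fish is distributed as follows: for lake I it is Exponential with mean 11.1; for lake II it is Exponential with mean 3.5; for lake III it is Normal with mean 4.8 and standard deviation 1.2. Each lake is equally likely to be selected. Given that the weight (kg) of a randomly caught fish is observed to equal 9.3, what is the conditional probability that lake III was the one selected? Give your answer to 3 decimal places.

Likelihoods f(9.3 | ·): I: 0.038977; II: 0.0200424; III: 0.00029383.
Posterior ∝ prior × likelihood. Numerator for III: 0.333333·0.00029383 = 9.79432e-05.
Normalizing constant: 0.333333·0.038977 + 0.333333·0.0200424 + 0.333333·0.00029383 = 0.0197711.
P(III | observation) = 9.79432e-05 / 0.0197711 = 0.00495386.

0.005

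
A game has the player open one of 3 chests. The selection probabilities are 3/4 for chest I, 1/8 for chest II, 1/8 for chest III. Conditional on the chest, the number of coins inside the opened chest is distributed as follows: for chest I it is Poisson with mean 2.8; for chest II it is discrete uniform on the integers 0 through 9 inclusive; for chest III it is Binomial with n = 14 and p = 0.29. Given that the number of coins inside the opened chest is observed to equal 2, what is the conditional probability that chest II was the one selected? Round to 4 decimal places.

Likelihoods P(X=2 | ·): I: 0.238375; II: 0.1; III: 0.125585.
Posterior ∝ prior × likelihood. Numerator for II: 0.125·0.1 = 0.0125.
Normalizing constant: 0.75·0.238375 + 0.125·0.1 + 0.125·0.125585 = 0.20698.
P(II | observation) = 0.0125 / 0.20698 = 0.0603924.

0.0604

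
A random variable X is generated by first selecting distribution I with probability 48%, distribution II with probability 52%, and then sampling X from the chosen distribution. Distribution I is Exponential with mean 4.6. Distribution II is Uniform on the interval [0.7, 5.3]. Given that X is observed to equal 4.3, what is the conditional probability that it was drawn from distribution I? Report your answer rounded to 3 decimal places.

Likelihoods f(4.3 | ·): I: 0.0853633; II: 0.217391.
Posterior ∝ prior × likelihood. Numerator for I: 0.48·0.0853633 = 0.0409744.
Normalizing constant: 0.48·0.0853633 + 0.52·0.217391 = 0.154018.
P(I | observation) = 0.0409744 / 0.154018 = 0.266037.

0.266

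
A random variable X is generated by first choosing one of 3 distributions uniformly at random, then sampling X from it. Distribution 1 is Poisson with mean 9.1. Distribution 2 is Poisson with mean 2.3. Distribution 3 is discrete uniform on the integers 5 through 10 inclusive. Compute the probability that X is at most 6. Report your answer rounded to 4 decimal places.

Conditional on each component, P(X ≤ 6): 1: 0.197823; 2: 0.990638; 3: 0.333333.
By total probability, P(X ≤ 6) = 0.333333·0.197823 + 0.333333·0.990638 + 0.333333·0.333333 = 0.507265.

0.5073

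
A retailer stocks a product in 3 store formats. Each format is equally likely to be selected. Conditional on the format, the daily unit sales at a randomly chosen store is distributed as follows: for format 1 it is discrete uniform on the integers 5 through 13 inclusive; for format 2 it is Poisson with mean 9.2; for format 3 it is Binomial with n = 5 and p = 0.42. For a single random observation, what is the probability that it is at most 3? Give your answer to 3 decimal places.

Conditional on each format, P(X ≤ 3): 1: 0; 2: 0.0184196; 3: 0.896692.
By total probability, P(X ≤ 3) = 0.333333·0 + 0.333333·0.0184196 + 0.333333·0.896692 = 0.305037.

0.305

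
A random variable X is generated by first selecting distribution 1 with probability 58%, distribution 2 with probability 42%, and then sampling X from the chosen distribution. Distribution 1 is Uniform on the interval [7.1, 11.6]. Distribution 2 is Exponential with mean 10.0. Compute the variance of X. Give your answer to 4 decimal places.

43.0817

Per component, 1: μ=9.35, E[X²]=89.11; 2: μ=10, E[X²]=200.
E[X] = 0.58·9.35 + 0.42·10 = 9.623.
E[X²] = 0.58·89.11 + 0.42·200 = 135.684.
Var(X) = E[X²] − (E[X])² = 135.684 − 92.6021 = 43.0817.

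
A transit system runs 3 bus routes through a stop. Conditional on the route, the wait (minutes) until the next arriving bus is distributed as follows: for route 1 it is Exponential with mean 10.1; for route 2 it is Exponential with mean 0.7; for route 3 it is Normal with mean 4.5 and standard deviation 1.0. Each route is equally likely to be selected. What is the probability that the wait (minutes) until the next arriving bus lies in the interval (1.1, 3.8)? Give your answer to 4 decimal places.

Conditional on each route, P(1.1 < X < 3.8): 1: 0.210371; 2: 0.203359; 3: 0.241627.
By total probability, P(1.1 < X < 3.8) = 0.333333·0.210371 + 0.333333·0.203359 + 0.333333·0.241627 = 0.218452.

0.2185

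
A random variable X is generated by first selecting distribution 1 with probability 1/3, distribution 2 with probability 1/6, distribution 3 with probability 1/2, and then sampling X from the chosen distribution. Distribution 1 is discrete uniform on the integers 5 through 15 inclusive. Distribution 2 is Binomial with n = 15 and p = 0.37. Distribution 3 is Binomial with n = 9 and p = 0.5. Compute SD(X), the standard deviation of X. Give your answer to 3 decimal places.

3.358

Per component, 1: μ=10, E[X²]=110; 2: μ=5.55, E[X²]=34.299; 3: μ=4.5, E[X²]=22.5.
E[X] = 0.333333·10 + 0.166667·5.55 + 0.5·4.5 = 6.50833.
E[X²] = 0.333333·110 + 0.166667·34.299 + 0.5·22.5 = 53.6332.
Var(X) = E[X²] − (E[X])² = 53.6332 − 42.3584 = 11.2748.
SD(X) = √11.2748 = 3.35779.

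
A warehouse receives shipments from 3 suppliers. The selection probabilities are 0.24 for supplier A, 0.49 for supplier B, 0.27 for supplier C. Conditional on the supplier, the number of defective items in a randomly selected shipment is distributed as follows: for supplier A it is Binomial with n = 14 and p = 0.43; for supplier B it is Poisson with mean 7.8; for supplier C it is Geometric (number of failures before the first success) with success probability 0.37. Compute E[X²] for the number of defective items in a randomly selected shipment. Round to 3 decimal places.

45.180

For each component E[X²] = Var + (mean)², giving A: 39.6718; B: 68.64; C: 7.5011.
Overall E[X²] = 0.24·39.6718 + 0.49·68.64 + 0.27·7.5011 = 45.1801.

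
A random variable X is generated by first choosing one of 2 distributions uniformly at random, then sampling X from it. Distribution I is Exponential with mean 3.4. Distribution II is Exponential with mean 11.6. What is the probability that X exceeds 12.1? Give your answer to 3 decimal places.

Conditional on each component, P(X > 12.1): I: 0.0284723; II: 0.352359.
By total probability, P(X > 12.1) = 0.5·0.0284723 + 0.5·0.352359 = 0.190416.

0.190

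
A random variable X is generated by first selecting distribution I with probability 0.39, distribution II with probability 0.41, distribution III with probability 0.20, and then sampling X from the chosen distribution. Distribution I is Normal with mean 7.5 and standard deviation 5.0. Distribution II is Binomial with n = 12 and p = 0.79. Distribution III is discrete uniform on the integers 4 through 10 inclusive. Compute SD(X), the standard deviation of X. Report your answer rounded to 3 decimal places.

3.538

Per component, I: μ=7.5, E[X²]=81.25; II: μ=9.48, E[X²]=91.8612; III: μ=7, E[X²]=53.
E[X] = 0.39·7.5 + 0.41·9.48 + 0.2·7 = 8.2118.
E[X²] = 0.39·81.25 + 0.41·91.8612 + 0.2·53 = 79.9506.
Var(X) = E[X²] − (E[X])² = 79.9506 − 67.4337 = 12.5169.
SD(X) = √12.5169 = 3.53793.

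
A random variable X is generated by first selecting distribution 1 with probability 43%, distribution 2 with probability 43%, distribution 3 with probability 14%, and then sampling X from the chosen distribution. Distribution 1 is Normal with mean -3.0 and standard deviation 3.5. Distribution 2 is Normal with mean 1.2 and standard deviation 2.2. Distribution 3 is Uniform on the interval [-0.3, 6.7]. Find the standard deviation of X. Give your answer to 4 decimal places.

Per component, 1: μ=-3, E[X²]=21.25; 2: μ=1.2, E[X²]=6.28; 3: μ=3.2, E[X²]=14.3233.
E[X] = 0.43·-3 + 0.43·1.2 + 0.14·3.2 = -0.326.
E[X²] = 0.43·21.25 + 0.43·6.28 + 0.14·14.3233 = 13.8432.
Var(X) = E[X²] − (E[X])² = 13.8432 − 0.106276 = 13.7369.
SD(X) = √13.7369 = 3.70633.

3.7063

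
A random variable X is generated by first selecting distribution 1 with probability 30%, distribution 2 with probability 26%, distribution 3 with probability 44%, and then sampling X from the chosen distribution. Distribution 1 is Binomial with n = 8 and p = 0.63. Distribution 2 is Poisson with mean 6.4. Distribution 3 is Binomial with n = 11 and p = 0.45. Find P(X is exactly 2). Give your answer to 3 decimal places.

Conditional on each component, P(X = 2): 1: 0.0285134; 2: 0.0340287; 3: 0.0512923.
By total probability, P(X = 2) = 0.3·0.0285134 + 0.26·0.0340287 + 0.44·0.0512923 = 0.0399701.

0.040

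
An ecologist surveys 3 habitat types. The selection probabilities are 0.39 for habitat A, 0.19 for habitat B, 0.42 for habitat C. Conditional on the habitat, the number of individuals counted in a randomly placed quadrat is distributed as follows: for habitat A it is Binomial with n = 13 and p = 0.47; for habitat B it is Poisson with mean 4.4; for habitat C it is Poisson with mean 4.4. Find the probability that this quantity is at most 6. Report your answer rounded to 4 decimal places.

Conditional on each habitat, P(X ≤ 6): A: 0.587348; B: 0.843645; C: 0.843645.
By total probability, P(X ≤ 6) = 0.39·0.587348 + 0.19·0.843645 + 0.42·0.843645 = 0.743689.

0.7437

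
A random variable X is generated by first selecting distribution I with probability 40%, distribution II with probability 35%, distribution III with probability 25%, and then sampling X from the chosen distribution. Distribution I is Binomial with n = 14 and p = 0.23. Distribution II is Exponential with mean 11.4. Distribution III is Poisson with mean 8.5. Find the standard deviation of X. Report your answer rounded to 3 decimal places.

Per component, I: μ=3.22, E[X²]=12.8478; II: μ=11.4, E[X²]=259.92; III: μ=8.5, E[X²]=80.75.
E[X] = 0.4·3.22 + 0.35·11.4 + 0.25·8.5 = 7.403.
E[X²] = 0.4·12.8478 + 0.35·259.92 + 0.25·80.75 = 116.299.
Var(X) = E[X²] − (E[X])² = 116.299 − 54.8044 = 61.4942.
SD(X) = √61.4942 = 7.84182.

7.842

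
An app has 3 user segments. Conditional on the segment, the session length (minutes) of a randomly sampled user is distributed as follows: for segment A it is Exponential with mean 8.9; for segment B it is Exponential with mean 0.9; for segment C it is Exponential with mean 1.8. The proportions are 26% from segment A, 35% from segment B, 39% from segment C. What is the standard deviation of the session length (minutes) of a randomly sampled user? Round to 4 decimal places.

5.7609

Per component, A: μ=8.9, E[X²]=158.42; B: μ=0.9, E[X²]=1.62; C: μ=1.8, E[X²]=6.48.
E[X] = 0.26·8.9 + 0.35·0.9 + 0.39·1.8 = 3.331.
E[X²] = 0.26·158.42 + 0.35·1.62 + 0.39·6.48 = 44.2834.
Var(X) = E[X²] − (E[X])² = 44.2834 − 11.0956 = 33.1878.
SD(X) = √33.1878 = 5.76089.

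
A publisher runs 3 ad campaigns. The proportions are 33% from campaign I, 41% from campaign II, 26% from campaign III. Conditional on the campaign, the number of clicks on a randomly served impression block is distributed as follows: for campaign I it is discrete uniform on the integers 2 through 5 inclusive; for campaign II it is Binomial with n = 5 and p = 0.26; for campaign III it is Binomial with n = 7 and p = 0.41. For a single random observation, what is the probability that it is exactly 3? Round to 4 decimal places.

Conditional on each campaign, P(X = 3): I: 0.25; II: 0.0962462; III: 0.292299.
By total probability, P(X = 3) = 0.33·0.25 + 0.41·0.0962462 + 0.26·0.292299 = 0.197959.

0.1980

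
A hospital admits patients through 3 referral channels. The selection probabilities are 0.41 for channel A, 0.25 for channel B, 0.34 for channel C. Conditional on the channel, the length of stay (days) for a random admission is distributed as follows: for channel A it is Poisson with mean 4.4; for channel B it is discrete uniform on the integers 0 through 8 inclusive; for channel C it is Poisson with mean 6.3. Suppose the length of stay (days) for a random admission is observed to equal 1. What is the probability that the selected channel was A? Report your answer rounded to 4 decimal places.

Likelihoods P(X=1 | ·): A: 0.0540203; B: 0.111111; C: 0.0115687.
Posterior ∝ prior × likelihood. Numerator for A: 0.41·0.0540203 = 0.0221483.
Normalizing constant: 0.41·0.0540203 + 0.25·0.111111 + 0.34·0.0115687 = 0.0538595.
P(A | observation) = 0.0221483 / 0.0538595 = 0.411224.

0.4112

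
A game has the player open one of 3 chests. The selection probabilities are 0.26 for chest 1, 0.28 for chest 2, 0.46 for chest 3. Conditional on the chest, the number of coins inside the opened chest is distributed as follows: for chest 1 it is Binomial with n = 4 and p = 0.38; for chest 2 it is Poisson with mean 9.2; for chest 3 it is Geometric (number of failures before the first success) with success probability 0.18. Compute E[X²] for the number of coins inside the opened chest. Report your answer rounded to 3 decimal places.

48.309

For each component E[X²] = Var + (mean)², giving 1: 3.2528; 2: 93.84; 3: 46.0617.
Overall E[X²] = 0.26·3.2528 + 0.28·93.84 + 0.46·46.0617 = 48.3093.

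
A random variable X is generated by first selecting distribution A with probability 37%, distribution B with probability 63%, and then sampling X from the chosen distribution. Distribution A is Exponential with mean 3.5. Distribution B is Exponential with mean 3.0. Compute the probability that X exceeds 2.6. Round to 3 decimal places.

0.441

Conditional on each component, P(X > 2.6): A: 0.475753; B: 0.42035.
By total probability, P(X > 2.6) = 0.37·0.475753 + 0.63·0.42035 = 0.440849.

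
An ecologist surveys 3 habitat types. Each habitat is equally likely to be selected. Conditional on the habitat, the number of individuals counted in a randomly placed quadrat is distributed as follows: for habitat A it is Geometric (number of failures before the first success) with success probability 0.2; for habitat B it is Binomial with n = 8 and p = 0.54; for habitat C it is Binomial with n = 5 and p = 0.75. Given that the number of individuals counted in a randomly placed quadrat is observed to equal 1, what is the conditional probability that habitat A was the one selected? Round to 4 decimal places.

0.8270

Likelihoods P(X=1 | ·): A: 0.16; B: 0.0188273; C: 0.0146484.
Posterior ∝ prior × likelihood. Numerator for A: 0.333333·0.16 = 0.0533333.
Normalizing constant: 0.333333·0.16 + 0.333333·0.0188273 + 0.333333·0.0146484 = 0.0644919.
P(A | observation) = 0.0533333 / 0.0644919 = 0.826977.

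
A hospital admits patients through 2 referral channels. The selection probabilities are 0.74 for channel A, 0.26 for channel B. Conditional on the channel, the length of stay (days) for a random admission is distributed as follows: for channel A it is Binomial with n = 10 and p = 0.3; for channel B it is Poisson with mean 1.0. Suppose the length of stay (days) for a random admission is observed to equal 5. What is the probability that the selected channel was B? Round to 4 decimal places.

0.0104

Likelihoods P(X=5 | ·): A: 0.102919; B: 0.00306566.
Posterior ∝ prior × likelihood. Numerator for B: 0.26·0.00306566 = 0.000797072.
Normalizing constant: 0.74·0.102919 + 0.26·0.00306566 = 0.0769574.
P(B | observation) = 0.000797072 / 0.0769574 = 0.0103573.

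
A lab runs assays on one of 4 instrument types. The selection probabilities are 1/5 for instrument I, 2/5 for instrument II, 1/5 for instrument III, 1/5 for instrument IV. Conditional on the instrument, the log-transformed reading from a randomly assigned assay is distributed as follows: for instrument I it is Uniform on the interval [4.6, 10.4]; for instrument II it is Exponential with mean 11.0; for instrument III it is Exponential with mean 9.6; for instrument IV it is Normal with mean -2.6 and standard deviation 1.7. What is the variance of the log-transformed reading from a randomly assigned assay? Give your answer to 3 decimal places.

Per component, I: μ=7.5, E[X²]=59.0533; II: μ=11, E[X²]=242; III: μ=9.6, E[X²]=184.32; IV: μ=-2.6, E[X²]=9.65.
E[X] = 0.2·7.5 + 0.4·11 + 0.2·9.6 + 0.2·-2.6 = 7.3.
E[X²] = 0.2·59.0533 + 0.4·242 + 0.2·184.32 + 0.2·9.65 = 147.405.
Var(X) = E[X²] − (E[X])² = 147.405 − 53.29 = 94.1147.

94.115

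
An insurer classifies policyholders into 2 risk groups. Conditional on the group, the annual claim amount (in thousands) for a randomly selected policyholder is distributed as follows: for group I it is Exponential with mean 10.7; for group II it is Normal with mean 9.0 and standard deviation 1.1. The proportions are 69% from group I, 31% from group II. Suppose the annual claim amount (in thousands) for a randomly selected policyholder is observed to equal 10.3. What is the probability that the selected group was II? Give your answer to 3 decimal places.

0.694

Likelihoods f(10.3 | ·): I: 0.0356909; II: 0.180397.
Posterior ∝ prior × likelihood. Numerator for II: 0.31·0.180397 = 0.055923.
Normalizing constant: 0.69·0.0356909 + 0.31·0.180397 = 0.0805497.
P(II | observation) = 0.055923 / 0.0805497 = 0.694267.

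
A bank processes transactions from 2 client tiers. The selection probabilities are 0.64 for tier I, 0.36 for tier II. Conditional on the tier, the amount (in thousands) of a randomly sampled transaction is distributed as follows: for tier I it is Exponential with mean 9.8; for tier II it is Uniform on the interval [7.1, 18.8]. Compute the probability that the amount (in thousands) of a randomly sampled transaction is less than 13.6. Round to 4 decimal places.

Conditional on each tier, P(X < 13.6): I: 0.750365; II: 0.555556.
By total probability, P(X < 13.6) = 0.64·0.750365 + 0.36·0.555556 = 0.680234.

0.6802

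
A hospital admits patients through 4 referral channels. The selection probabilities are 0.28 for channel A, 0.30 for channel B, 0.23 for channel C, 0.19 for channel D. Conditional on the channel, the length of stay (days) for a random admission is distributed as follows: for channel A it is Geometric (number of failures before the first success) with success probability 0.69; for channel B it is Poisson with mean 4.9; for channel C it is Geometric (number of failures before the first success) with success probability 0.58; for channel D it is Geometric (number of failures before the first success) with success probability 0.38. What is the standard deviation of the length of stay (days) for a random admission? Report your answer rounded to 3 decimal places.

2.519

Per component, A: μ=0.449275, E[X²]=0.852972; B: μ=4.9, E[X²]=28.91; C: μ=0.724138, E[X²]=1.77289; D: μ=1.63158, E[X²]=6.95568.
E[X] = 0.28·0.449275 + 0.3·4.9 + 0.23·0.724138 + 0.19·1.63158 = 2.07235.
E[X²] = 0.28·0.852972 + 0.3·28.91 + 0.23·1.77289 + 0.19·6.95568 = 10.6412.
Var(X) = E[X²] − (E[X])² = 10.6412 − 4.29463 = 6.34655.
SD(X) = √6.34655 = 2.51924.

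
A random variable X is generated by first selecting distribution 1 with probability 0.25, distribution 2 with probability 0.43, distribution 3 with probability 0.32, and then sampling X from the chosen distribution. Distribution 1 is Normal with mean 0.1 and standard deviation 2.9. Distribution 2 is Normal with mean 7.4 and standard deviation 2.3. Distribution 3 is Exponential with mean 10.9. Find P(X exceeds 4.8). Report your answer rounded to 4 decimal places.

Conditional on each component, P(X > 4.8): 1: 0.0525421; 2: 0.870853; 3: 0.6438.
By total probability, P(X > 4.8) = 0.25·0.0525421 + 0.43·0.870853 + 0.32·0.6438 = 0.593619.

0.5936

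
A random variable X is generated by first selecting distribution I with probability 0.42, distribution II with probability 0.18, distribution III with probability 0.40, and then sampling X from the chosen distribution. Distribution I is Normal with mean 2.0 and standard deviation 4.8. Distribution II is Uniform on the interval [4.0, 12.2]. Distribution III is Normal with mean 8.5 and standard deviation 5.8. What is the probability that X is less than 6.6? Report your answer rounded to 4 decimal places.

0.5548

Conditional on each component, P(X < 6.6): I: 0.831053; II: 0.317073; III: 0.371612.
By total probability, P(X < 6.6) = 0.42·0.831053 + 0.18·0.317073 + 0.4·0.371612 = 0.55476.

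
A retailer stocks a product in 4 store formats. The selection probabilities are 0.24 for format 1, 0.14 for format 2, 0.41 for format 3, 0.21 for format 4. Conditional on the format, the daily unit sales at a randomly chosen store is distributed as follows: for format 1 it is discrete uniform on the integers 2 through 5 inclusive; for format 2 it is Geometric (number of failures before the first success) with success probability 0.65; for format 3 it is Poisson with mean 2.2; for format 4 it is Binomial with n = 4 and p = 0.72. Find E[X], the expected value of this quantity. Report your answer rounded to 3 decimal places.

2.422

Component means — 1: 3.5; 2: 0.538462; 3: 2.2; 4: 2.88.
E[X] = 0.24·3.5 + 0.14·0.538462 + 0.41·2.2 + 0.21·2.88 = 2.42218.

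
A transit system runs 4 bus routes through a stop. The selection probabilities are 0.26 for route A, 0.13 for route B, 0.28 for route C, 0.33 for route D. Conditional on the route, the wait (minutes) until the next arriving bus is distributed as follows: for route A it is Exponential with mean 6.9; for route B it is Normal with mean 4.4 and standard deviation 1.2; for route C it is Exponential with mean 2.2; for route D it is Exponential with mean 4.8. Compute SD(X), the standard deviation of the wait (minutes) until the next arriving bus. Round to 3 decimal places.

Per component, A: μ=6.9, E[X²]=95.22; B: μ=4.4, E[X²]=20.8; C: μ=2.2, E[X²]=9.68; D: μ=4.8, E[X²]=46.08.
E[X] = 0.26·6.9 + 0.13·4.4 + 0.28·2.2 + 0.33·4.8 = 4.566.
E[X²] = 0.26·95.22 + 0.13·20.8 + 0.28·9.68 + 0.33·46.08 = 45.378.
Var(X) = E[X²] − (E[X])² = 45.378 − 20.8484 = 24.5296.
SD(X) = √24.5296 = 4.95274.

4.953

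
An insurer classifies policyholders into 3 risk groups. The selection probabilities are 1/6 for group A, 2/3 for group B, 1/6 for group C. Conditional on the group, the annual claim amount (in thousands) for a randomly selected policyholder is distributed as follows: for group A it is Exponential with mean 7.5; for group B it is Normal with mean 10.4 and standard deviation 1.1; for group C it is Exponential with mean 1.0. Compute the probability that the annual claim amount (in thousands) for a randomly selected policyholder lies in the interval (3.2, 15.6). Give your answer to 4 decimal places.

Conditional on each group, P(3.2 < X < 15.6): A: 0.527751; B: 0.999999; C: 0.040762.
By total probability, P(3.2 < X < 15.6) = 0.166667·0.527751 + 0.666667·0.999999 + 0.166667·0.040762 = 0.761418.

0.7614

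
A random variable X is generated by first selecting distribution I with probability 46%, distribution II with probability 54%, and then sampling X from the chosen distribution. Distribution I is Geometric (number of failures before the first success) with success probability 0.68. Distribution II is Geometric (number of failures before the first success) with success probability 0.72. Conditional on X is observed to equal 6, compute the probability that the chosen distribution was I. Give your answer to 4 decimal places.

Likelihoods P(X=6 | ·): I: 0.000730144; II: 0.000346961.
Posterior ∝ prior × likelihood. Numerator for I: 0.46·0.000730144 = 0.000335866.
Normalizing constant: 0.46·0.000730144 + 0.54·0.000346961 = 0.000523225.
P(I | observation) = 0.000335866 / 0.000523225 = 0.641915.

0.6419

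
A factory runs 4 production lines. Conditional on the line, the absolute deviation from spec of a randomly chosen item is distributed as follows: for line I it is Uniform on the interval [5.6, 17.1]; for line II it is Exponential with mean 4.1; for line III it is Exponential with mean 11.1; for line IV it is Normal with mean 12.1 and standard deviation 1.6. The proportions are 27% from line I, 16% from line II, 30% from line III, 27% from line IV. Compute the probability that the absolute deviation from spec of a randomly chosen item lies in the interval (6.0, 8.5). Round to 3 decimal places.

0.114

Conditional on each line, P(6.0 < X < 8.5): I: 0.217391; II: 0.105658; III: 0.117456; IV: 0.0121557.
By total probability, P(6.0 < X < 8.5) = 0.27·0.217391 + 0.16·0.105658 + 0.3·0.117456 + 0.27·0.0121557 = 0.11412.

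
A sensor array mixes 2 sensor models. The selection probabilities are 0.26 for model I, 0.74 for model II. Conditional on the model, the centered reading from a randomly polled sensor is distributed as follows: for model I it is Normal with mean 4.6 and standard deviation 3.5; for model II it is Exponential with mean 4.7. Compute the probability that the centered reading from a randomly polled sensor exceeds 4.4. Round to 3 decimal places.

0.426

Conditional on each model, P(X > 4.4): I: 0.522784; II: 0.392127.
By total probability, P(X > 4.4) = 0.26·0.522784 + 0.74·0.392127 = 0.426098.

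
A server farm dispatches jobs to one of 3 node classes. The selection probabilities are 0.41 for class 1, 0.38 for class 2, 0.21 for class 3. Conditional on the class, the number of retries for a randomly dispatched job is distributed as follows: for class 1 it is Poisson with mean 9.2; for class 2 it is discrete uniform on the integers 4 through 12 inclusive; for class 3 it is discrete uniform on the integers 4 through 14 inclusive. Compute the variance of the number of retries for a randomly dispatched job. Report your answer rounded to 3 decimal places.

8.713

Per component, 1: μ=9.2, E[X²]=93.84; 2: μ=8, E[X²]=70.6667; 3: μ=9, E[X²]=91.
E[X] = 0.41·9.2 + 0.38·8 + 0.21·9 = 8.702.
E[X²] = 0.41·93.84 + 0.38·70.6667 + 0.21·91 = 84.4377.
Var(X) = E[X²] − (E[X])² = 84.4377 − 75.7248 = 8.71293.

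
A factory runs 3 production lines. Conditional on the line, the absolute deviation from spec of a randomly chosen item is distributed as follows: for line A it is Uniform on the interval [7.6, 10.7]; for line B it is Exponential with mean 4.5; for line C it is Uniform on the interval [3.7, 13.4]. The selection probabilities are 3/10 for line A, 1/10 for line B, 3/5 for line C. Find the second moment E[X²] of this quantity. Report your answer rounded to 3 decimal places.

For each component E[X²] = Var + (mean)², giving A: 84.5233; B: 40.5; C: 80.9433.
Overall E[X²] = 0.3·84.5233 + 0.1·40.5 + 0.6·80.9433 = 77.973.

77.973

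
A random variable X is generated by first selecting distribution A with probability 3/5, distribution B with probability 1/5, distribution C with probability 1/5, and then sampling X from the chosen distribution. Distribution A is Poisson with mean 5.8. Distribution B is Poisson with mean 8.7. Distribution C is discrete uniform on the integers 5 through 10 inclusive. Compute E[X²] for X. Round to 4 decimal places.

52.3753

For each component E[X²] = Var + (mean)², giving A: 39.44; B: 84.39; C: 59.1667.
Overall E[X²] = 0.6·39.44 + 0.2·84.39 + 0.2·59.1667 = 52.3753.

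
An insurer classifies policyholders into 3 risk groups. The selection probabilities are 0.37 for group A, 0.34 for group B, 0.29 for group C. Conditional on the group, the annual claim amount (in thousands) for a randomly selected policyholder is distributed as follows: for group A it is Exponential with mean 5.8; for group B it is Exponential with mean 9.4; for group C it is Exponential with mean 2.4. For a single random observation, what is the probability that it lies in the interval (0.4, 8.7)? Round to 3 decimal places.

0.692

Conditional on each group, P(0.4 < X < 8.7): A: 0.710229; B: 0.562019; C: 0.819833.
By total probability, P(0.4 < X < 8.7) = 0.37·0.710229 + 0.34·0.562019 + 0.29·0.819833 = 0.691623.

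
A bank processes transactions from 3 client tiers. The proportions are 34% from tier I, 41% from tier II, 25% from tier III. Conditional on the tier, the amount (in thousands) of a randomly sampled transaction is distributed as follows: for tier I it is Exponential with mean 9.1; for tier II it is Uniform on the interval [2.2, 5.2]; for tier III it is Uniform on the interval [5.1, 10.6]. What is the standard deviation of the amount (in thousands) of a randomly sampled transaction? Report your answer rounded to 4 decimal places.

Per component, I: μ=9.1, E[X²]=165.62; II: μ=3.7, E[X²]=14.44; III: μ=7.85, E[X²]=64.1433.
E[X] = 0.34·9.1 + 0.41·3.7 + 0.25·7.85 = 6.5735.
E[X²] = 0.34·165.62 + 0.41·14.44 + 0.25·64.1433 = 78.267.
Var(X) = E[X²] − (E[X])² = 78.267 − 43.2109 = 35.0561.
SD(X) = √35.0561 = 5.92082.

5.9208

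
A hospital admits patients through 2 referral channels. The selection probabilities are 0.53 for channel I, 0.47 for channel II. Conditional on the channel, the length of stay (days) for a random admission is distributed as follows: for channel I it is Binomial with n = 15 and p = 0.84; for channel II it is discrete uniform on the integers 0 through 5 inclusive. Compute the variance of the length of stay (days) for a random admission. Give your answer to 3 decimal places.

Per component, I: μ=12.6, E[X²]=160.776; II: μ=2.5, E[X²]=9.16667.
E[X] = 0.53·12.6 + 0.47·2.5 = 7.853.
E[X²] = 0.53·160.776 + 0.47·9.16667 = 89.5196.
Var(X) = E[X²] − (E[X])² = 89.5196 − 61.6696 = 27.85.

27.850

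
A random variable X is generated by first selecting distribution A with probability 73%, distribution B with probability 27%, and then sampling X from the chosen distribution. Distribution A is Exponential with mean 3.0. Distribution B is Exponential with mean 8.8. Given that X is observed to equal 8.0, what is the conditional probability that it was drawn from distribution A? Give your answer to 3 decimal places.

0.578

Likelihoods f(8.0 | ·): A: 0.0231612; B: 0.045783.
Posterior ∝ prior × likelihood. Numerator for A: 0.73·0.0231612 = 0.0169076.
Normalizing constant: 0.73·0.0231612 + 0.27·0.045783 = 0.029269.
P(A | observation) = 0.0169076 / 0.029269 = 0.577663.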